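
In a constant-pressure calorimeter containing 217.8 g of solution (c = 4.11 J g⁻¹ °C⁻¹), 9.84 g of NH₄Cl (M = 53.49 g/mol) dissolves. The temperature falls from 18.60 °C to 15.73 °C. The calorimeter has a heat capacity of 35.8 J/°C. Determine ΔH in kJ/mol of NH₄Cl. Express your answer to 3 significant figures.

|ΔT| = |15.73 − 18.60| = 2.87 °C
|q_surr| = (217.8 × 4.11 + 35.8) × 2.87 = 930.958 × 2.87 = 2672 J
n(NH₄Cl) = 9.84 / 53.49 = 0.1840 mol
Temperature fell, so q_rxn = +|q_surr| = 2.672 kJ
ΔH = q_rxn / n = 14.52 kJ/mol

ΔH = 14.5 kJ/mol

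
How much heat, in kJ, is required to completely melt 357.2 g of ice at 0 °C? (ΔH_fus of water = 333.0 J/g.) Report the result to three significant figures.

q = m × ΔH_fus = 357.2 × 333.0 = 118900 J = 119 kJ

q = 119 kJ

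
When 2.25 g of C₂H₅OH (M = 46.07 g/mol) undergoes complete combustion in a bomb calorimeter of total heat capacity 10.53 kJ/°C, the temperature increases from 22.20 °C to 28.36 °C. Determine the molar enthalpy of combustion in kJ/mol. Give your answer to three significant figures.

ΔH = -1330 kJ/mol

ΔT = 28.36 − 22.20 = 6.16 °C
q_cal = C_cal × ΔT = 10.53 × 6.16 = 64.8648 kJ
n = 2.25 / 46.07 = 0.04884 mol
q_rxn = −q_cal = -64.8648 kJ
ΔH = -64.8648 / 0.04884 = -1328 kJ/mol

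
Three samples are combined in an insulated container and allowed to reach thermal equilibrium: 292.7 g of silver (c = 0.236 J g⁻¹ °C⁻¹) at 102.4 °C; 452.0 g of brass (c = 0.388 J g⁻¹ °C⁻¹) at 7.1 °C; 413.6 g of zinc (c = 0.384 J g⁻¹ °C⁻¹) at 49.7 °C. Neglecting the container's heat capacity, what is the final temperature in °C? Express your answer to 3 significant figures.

T_f = 40.2 °C

Σ mᵢcᵢ(T − Tᵢ) = 0  ⇒  T = Σ mᵢcᵢTᵢ / Σ mᵢcᵢ
Σ mᵢcᵢ = 292.7×0.236 + 452.0×0.388 + 413.6×0.384 = 403.2756
Σ mᵢcᵢTᵢ = 69.0772×102.4 + 175.376×7.1 + 158.8224×49.7 = 16212
T = 16212 / 403.2756 = 40.20 °C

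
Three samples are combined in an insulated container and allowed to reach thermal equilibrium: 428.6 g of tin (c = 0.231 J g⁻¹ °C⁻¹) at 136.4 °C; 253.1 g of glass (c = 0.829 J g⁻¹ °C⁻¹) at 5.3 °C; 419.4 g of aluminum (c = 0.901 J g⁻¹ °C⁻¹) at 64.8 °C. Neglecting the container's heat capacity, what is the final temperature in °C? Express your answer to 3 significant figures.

T_f = 56.9 °C

Σ mᵢcᵢ(T − Tᵢ) = 0  ⇒  T = Σ mᵢcᵢTᵢ / Σ mᵢcᵢ
Σ mᵢcᵢ = 428.6×0.231 + 253.1×0.829 + 419.4×0.901 = 686.7059
Σ mᵢcᵢTᵢ = 99.0066×136.4 + 209.8199×5.3 + 377.8794×64.8 = 39103
T = 39103 / 686.7059 = 56.94 °C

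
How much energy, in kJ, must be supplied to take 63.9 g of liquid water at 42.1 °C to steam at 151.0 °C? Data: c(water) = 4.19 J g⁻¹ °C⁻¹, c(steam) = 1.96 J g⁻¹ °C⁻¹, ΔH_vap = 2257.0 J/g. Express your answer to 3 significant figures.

q1 (heat water 42.1→100.0 °C): 63.9 × 4.19 × 57.9 = 15502 J
q2 (vaporize at 100 °C): 63.9 × 2257.0 = 144222 J
q3 (heat steam 100.0→151.0 °C): 63.9 × 1.96 × 51.0 = 6387 J
Total: 15502 + 144222 + 6387 = 166111 J = 166 kJ

q = 166 kJ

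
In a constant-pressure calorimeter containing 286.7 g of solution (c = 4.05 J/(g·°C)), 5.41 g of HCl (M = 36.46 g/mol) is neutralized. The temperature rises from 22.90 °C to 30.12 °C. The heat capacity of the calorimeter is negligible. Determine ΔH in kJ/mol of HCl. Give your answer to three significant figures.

ΔH = -56.5 kJ/mol

|ΔT| = |30.12 − 22.90| = 7.22 °C
|q_surr| = (286.7 × 4.05) × 7.22 = 1161.135 × 7.22 = 8383 J
n(HCl) = 5.41 / 36.46 = 0.1484 mol
Temperature rose, so q_rxn = −|q_surr| = -8.383 kJ
ΔH = q_rxn / n = -56.49 kJ/mol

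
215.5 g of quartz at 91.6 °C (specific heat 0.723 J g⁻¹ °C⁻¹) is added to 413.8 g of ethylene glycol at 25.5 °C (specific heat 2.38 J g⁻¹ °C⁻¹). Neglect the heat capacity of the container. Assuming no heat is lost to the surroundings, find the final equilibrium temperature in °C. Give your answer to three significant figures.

Heat lost by quartz = heat gained by ethylene glycol.
(215.5)(0.723)(91.6 − T) = (413.8)(2.38)(T − 25.5)
155.8065 (91.6 − T) = 984.844 (T − 25.5)
14272 − 155.8065 T = 984.844 T − 25114
39386 = 1140.6505 T
T = 34.53 °C

T_f = 34.5 °C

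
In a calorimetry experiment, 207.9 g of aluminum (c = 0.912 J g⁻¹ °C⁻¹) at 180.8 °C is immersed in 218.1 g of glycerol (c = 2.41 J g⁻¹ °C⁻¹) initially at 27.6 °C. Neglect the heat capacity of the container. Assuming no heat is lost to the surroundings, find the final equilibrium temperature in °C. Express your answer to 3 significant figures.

Heat lost by aluminum = heat gained by glycerol.
(207.9)(0.912)(180.8 − T) = (218.1)(2.41)(T − 27.6)
189.6048 (180.8 − T) = 525.621 (T − 27.6)
34281 − 189.6048 T = 525.621 T − 14507
48788 = 715.2258 T
T = 68.21 °C

T_f = 68.2 °C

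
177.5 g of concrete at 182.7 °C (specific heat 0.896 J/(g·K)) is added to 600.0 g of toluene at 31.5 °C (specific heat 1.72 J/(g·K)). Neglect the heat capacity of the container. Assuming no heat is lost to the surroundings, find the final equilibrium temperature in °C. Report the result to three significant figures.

Heat lost by concrete = heat gained by toluene.
(177.5)(0.896)(182.7 − T) = (600.0)(1.72)(T − 31.5)
159.04 (182.7 − T) = 1032 (T − 31.5)
29057 − 159.04 T = 1032 T − 32508
61565 = 1191.04 T
T = 51.69 °C

T_f = 51.7 °C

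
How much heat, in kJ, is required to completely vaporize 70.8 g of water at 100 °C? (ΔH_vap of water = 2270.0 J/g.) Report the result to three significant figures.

q = m × ΔH_vap = 70.8 × 2270.0 = 160700 J = 161 kJ

q = 161 kJ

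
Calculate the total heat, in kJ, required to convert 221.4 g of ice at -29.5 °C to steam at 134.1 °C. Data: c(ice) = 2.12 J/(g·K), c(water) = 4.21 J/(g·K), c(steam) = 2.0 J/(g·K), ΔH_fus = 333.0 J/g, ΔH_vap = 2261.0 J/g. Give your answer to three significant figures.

q1 (heat ice -29.5→0.0 °C): 221.4 × 2.12 × 29.5 = 13846 J
q2 (melt at 0 °C): 221.4 × 333.0 = 73726 J
q3 (heat water 0.0→100.0 °C): 221.4 × 4.21 × 100.0 = 93209 J
q4 (vaporize at 100 °C): 221.4 × 2261.0 = 500585 J
q5 (heat steam 100.0→134.1 °C): 221.4 × 2.0 × 34.1 = 15099 J
Total: 13846 + 73726 + 93209 + 500585 + 15099 = 696465 J = 696 kJ

q = 696 kJ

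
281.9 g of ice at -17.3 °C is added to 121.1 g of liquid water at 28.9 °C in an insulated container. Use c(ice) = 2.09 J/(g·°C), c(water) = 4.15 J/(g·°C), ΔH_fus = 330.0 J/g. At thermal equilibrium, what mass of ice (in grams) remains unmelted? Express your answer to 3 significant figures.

Heat to warm all ice to 0 °C: 281.9×2.09×17.3 = 10193 J
Heat released by water cooling to 0 °C: 121.1×4.15×28.9 = 14524 J
14524 J < 10193 + 281.9×330.0 = 103220 J, so not all ice melts; final T = 0 °C.
Heat left for melting: 14524 − 10193 = 4331 J
Mass melted = 4331 / 330.0 = 13.12 g
Ice remaining = 281.9 − 13.12 = 268.78 g

m_ice remaining = 269 g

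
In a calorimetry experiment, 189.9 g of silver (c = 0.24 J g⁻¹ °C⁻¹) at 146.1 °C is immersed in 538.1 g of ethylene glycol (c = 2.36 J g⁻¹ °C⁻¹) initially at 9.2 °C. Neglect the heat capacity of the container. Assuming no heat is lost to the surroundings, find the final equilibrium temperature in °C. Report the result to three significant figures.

Heat lost by silver = heat gained by ethylene glycol.
(189.9)(0.24)(146.1 − T) = (538.1)(2.36)(T − 9.2)
45.576 (146.1 − T) = 1269.916 (T − 9.2)
6658.7 − 45.576 T = 1269.916 T − 11683
18341.7 = 1315.492 T
T = 13.94 °C

T_f = 13.9 °C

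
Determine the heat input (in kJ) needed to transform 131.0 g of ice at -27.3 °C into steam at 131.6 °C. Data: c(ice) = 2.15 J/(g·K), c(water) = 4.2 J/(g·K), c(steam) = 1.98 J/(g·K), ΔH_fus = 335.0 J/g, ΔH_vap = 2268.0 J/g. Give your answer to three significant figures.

q = 412 kJ

q1 (heat ice -27.3→0.0 °C): 131.0 × 2.15 × 27.3 = 7689 J
q2 (melt at 0 °C): 131.0 × 335.0 = 43885 J
q3 (heat water 0.0→100.0 °C): 131.0 × 4.2 × 100.0 = 55020 J
q4 (vaporize at 100 °C): 131.0 × 2268.0 = 297108 J
q5 (heat steam 100.0→131.6 °C): 131.0 × 1.98 × 31.6 = 8196 J
Total: 7689 + 43885 + 55020 + 297108 + 8196 = 411898 J = 412 kJ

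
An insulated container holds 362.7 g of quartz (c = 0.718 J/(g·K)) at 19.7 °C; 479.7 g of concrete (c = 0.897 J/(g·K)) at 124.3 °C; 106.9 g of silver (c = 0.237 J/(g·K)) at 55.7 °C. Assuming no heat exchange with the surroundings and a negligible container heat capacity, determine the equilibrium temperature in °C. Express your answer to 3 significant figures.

T_f = 83.8 °C

Σ mᵢcᵢ(T − Tᵢ) = 0  ⇒  T = Σ mᵢcᵢTᵢ / Σ mᵢcᵢ
Σ mᵢcᵢ = 362.7×0.718 + 479.7×0.897 + 106.9×0.237 = 716.0448
Σ mᵢcᵢTᵢ = 260.4186×19.7 + 430.2909×124.3 + 25.3353×55.7 = 60027
T = 60027 / 716.0448 = 83.83 °C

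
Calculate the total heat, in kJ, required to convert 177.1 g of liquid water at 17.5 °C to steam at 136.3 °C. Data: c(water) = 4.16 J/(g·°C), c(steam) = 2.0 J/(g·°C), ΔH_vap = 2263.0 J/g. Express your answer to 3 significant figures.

q = 474 kJ

q1 (heat water 17.5→100.0 °C): 177.1 × 4.16 × 82.5 = 60781 J
q2 (vaporize at 100 °C): 177.1 × 2263.0 = 400777 J
q3 (heat steam 100.0→136.3 °C): 177.1 × 2.0 × 36.3 = 12857 J
Total: 60781 + 400777 + 12857 = 474415 J = 474 kJ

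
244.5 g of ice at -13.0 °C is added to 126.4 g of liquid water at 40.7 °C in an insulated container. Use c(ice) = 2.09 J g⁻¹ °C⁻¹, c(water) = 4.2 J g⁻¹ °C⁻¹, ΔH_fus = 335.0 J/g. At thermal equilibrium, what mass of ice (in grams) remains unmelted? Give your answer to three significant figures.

m_ice remaining = 200 g

Heat to warm all ice to 0 °C: 244.5×2.09×13.0 = 6643.1 J
Heat released by water cooling to 0 °C: 126.4×4.2×40.7 = 21607 J
21607 J < 6643.1 + 244.5×335.0 = 88550.6 J, so not all ice melts; final T = 0 °C.
Heat left for melting: 21607 − 6643.1 = 14963.9 J
Mass melted = 14963.9 / 335.0 = 44.67 g
Ice remaining = 244.5 − 44.67 = 199.83 g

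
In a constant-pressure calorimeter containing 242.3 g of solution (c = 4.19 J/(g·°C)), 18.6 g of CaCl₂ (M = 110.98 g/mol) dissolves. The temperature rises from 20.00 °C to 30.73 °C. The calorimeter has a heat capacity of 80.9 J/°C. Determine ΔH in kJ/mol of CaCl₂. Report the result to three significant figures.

|ΔT| = |30.73 − 20.00| = 10.73 °C
|q_surr| = (242.3 × 4.19 + 80.9) × 10.73 = 1096.137 × 10.73 = 11760 J
n(CaCl₂) = 18.6 / 110.98 = 0.1676 mol
Temperature rose, so q_rxn = −|q_surr| = -11.76 kJ
ΔH = q_rxn / n = -70.17 kJ/mol

ΔH = -70.2 kJ/mol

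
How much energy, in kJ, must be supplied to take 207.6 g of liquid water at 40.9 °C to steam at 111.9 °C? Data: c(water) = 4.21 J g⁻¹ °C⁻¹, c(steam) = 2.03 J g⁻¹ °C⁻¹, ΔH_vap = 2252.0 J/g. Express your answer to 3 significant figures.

q1 (heat water 40.9→100.0 °C): 207.6 × 4.21 × 59.1 = 51653 J
q2 (vaporize at 100 °C): 207.6 × 2252.0 = 467515 J
q3 (heat steam 100.0→111.9 °C): 207.6 × 2.03 × 11.9 = 5015 J
Total: 51653 + 467515 + 5015 = 524183 J = 524 kJ

q = 524 kJ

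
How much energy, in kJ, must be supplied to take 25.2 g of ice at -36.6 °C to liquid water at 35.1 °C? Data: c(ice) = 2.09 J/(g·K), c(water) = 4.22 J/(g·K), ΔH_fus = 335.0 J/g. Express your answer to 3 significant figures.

q1 (heat ice -36.6→0.0 °C): 25.2 × 2.09 × 36.6 = 1928 J
q2 (melt at 0 °C): 25.2 × 335.0 = 8442 J
q3 (heat water 0.0→35.1 °C): 25.2 × 4.22 × 35.1 = 3733 J
Total: 1928 + 8442 + 3733 = 14103 J = 14.1 kJ

q = 14.1 kJ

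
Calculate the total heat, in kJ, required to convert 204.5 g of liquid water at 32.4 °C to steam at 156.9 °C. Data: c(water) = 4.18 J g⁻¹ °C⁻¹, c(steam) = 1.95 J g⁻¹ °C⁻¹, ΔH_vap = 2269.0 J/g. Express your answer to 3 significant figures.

q = 544 kJ

q1 (heat water 32.4→100.0 °C): 204.5 × 4.18 × 67.6 = 57785 J
q2 (vaporize at 100 °C): 204.5 × 2269.0 = 464011 J
q3 (heat steam 100.0→156.9 °C): 204.5 × 1.95 × 56.9 = 22690 J
Total: 57785 + 464011 + 22690 = 544486 J = 544 kJ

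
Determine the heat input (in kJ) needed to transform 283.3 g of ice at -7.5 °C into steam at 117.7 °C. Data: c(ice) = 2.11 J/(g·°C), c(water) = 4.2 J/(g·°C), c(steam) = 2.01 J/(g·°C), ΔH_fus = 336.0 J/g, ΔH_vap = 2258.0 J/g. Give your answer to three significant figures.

q1 (heat ice -7.5→0.0 °C): 283.3 × 2.11 × 7.5 = 4483 J
q2 (melt at 0 °C): 283.3 × 336.0 = 95189 J
q3 (heat water 0.0→100.0 °C): 283.3 × 4.2 × 100.0 = 118986 J
q4 (vaporize at 100 °C): 283.3 × 2258.0 = 639691 J
q5 (heat steam 100.0→117.7 °C): 283.3 × 2.01 × 17.7 = 10079 J
Total: 4483 + 95189 + 118986 + 639691 + 10079 = 868428 J = 868 kJ

q = 868 kJ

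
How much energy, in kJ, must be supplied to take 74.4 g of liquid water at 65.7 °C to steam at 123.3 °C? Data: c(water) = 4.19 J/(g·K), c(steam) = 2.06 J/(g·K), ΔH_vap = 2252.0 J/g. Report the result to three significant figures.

q = 182 kJ

q1 (heat water 65.7→100.0 °C): 74.4 × 4.19 × 34.3 = 10693 J
q2 (vaporize at 100 °C): 74.4 × 2252.0 = 167549 J
q3 (heat steam 100.0→123.3 °C): 74.4 × 2.06 × 23.3 = 3571 J
Total: 10693 + 167549 + 3571 = 181813 J = 182 kJ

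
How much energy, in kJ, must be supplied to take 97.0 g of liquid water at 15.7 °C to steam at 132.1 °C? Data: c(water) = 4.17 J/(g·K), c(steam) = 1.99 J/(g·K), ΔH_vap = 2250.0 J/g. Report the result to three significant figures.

q = 259 kJ

q1 (heat water 15.7→100.0 °C): 97.0 × 4.17 × 84.3 = 34099 J
q2 (vaporize at 100 °C): 97.0 × 2250.0 = 218250 J
q3 (heat steam 100.0→132.1 °C): 97.0 × 1.99 × 32.1 = 6196 J
Total: 34099 + 218250 + 6196 = 258545 J = 259 kJ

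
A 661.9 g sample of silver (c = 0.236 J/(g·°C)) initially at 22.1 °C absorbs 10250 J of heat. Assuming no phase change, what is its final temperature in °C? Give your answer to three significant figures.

T_f = 87.7 °C

ΔT = q / (m c) = 10250 / (661.9 × 0.236) = 65.62 °C
T_f = 22.1 + 65.62 = 87.72 °C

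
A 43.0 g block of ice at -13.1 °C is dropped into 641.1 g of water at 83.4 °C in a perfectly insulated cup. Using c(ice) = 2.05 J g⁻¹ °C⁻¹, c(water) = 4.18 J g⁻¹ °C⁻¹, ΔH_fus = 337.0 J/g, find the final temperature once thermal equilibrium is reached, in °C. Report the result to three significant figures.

Heat to bring ice to 0 °C and melt it: q₁ = 43.0×2.05×13.1 + 43.0×337.0 = 15646 J
Heat the water can supply cooling to 0 °C: 641.1×4.18×83.4 = 223495 J > q₁, so all ice melts.
Energy balance: 641.1×4.18×(83.4 − T) = 15646 + 43.0×4.18×(T − 0)
2679.798(83.4 − T) = 15646 + 179.74 T
223495 − 15646 = 2859.538 T
T = 207849 / 2859.538 = 72.69 °C

T_f = 72.7 °C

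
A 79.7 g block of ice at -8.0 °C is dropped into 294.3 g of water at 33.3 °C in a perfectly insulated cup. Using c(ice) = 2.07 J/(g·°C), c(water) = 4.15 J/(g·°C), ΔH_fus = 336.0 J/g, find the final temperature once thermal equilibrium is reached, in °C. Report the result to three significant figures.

T_f = 8.10 °C

Heat to bring ice to 0 °C and melt it: q₁ = 79.7×2.07×8.0 + 79.7×336.0 = 28099 J
Heat the water can supply cooling to 0 °C: 294.3×4.15×33.3 = 40670.8 J > q₁, so all ice melts.
Energy balance: 294.3×4.15×(33.3 − T) = 28099 + 79.7×4.15×(T − 0)
1221.345(33.3 − T) = 28099 + 330.755 T
40670.8 − 28099 = 1552.100 T
T = 12571.8 / 1552.100 = 8.100 °C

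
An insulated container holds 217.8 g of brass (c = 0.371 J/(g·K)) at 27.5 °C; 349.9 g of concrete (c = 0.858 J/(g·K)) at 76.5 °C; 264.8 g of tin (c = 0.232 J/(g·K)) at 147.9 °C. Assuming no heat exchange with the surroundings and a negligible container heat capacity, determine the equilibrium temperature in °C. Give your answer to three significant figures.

Σ mᵢcᵢ(T − Tᵢ) = 0  ⇒  T = Σ mᵢcᵢTᵢ / Σ mᵢcᵢ
Σ mᵢcᵢ = 217.8×0.371 + 349.9×0.858 + 264.8×0.232 = 442.4516
Σ mᵢcᵢTᵢ = 80.8038×27.5 + 300.2142×76.5 + 61.4336×147.9 = 34275
T = 34275 / 442.4516 = 77.47 °C

T_f = 77.5 °C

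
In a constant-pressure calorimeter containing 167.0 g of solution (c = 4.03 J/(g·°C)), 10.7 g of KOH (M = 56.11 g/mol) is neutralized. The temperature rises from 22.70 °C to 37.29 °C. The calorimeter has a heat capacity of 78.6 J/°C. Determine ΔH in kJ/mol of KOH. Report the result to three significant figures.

|ΔT| = |37.29 − 22.70| = 14.59 °C
|q_surr| = (167.0 × 4.03 + 78.6) × 14.59 = 751.61 × 14.59 = 10970 J
n(KOH) = 10.7 / 56.11 = 0.1907 mol
Temperature rose, so q_rxn = −|q_surr| = -10.97 kJ
ΔH = q_rxn / n = -57.52 kJ/mol

ΔH = -57.5 kJ/mol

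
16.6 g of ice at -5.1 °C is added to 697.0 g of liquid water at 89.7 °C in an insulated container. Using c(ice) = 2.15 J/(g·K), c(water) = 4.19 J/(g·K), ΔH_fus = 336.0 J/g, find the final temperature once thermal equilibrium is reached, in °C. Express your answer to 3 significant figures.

T_f = 85.7 °C

Heat to bring ice to 0 °C and melt it: q₁ = 16.6×2.15×5.1 + 16.6×336.0 = 5759.6 J
Heat the water can supply cooling to 0 °C: 697.0×4.19×89.7 = 261963 J > q₁, so all ice melts.
Energy balance: 697.0×4.19×(89.7 − T) = 5759.6 + 16.6×4.19×(T − 0)
2920.43(89.7 − T) = 5759.6 + 69.554 T
261963 − 5759.6 = 2989.984 T
T = 256203.4 / 2989.984 = 85.69 °C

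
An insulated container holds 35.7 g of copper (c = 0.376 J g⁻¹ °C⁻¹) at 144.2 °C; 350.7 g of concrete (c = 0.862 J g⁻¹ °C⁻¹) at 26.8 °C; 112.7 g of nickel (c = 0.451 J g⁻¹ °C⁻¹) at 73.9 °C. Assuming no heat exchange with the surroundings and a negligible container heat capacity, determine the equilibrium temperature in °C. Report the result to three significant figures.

T_f = 37.6 °C

Σ mᵢcᵢ(T − Tᵢ) = 0  ⇒  T = Σ mᵢcᵢTᵢ / Σ mᵢcᵢ
Σ mᵢcᵢ = 35.7×0.376 + 350.7×0.862 + 112.7×0.451 = 366.5543
Σ mᵢcᵢTᵢ = 13.4232×144.2 + 302.3034×26.8 + 50.8277×73.9 = 13794
T = 13794 / 366.5543 = 37.63 °C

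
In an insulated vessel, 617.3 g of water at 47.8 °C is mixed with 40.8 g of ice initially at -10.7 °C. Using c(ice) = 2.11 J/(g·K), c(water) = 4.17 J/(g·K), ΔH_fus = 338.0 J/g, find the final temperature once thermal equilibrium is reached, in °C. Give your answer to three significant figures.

Heat to bring ice to 0 °C and melt it: q₁ = 40.8×2.11×10.7 + 40.8×338.0 = 14712 J
Heat the water can supply cooling to 0 °C: 617.3×4.17×47.8 = 123044 J > q₁, so all ice melts.
Energy balance: 617.3×4.17×(47.8 − T) = 14712 + 40.8×4.17×(T − 0)
2574.141(47.8 − T) = 14712 + 170.136 T
123044 − 14712 = 2744.277 T
T = 108332 / 2744.277 = 39.48 °C

T_f = 39.5 °C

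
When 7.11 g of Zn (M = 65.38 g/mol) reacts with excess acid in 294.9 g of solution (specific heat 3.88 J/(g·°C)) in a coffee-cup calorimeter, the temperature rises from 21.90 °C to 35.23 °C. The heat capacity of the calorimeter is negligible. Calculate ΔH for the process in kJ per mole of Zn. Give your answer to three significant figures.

ΔH = -140 kJ/mol

|ΔT| = |35.23 − 21.90| = 13.33 °C
|q_surr| = (294.9 × 3.88) × 13.33 = 1144.212 × 13.33 = 15250 J
n(Zn) = 7.11 / 65.38 = 0.1087 mol
Temperature rose, so q_rxn = −|q_surr| = -15.25 kJ
ΔH = q_rxn / n = -140.3 kJ/mol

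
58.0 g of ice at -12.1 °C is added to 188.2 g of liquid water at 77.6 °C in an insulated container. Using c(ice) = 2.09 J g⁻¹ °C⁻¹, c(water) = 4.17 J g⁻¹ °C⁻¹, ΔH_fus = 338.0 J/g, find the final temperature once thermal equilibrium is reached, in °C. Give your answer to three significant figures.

Heat to bring ice to 0 °C and melt it: q₁ = 58.0×2.09×12.1 + 58.0×338.0 = 21071 J
Heat the water can supply cooling to 0 °C: 188.2×4.17×77.6 = 60900.0 J > q₁, so all ice melts.
Energy balance: 188.2×4.17×(77.6 − T) = 21071 + 58.0×4.17×(T − 0)
784.794(77.6 − T) = 21071 + 241.86 T
60900.0 − 21071 = 1026.654 T
T = 39829.0 / 1026.654 = 38.79 °C

T_f = 38.8 °C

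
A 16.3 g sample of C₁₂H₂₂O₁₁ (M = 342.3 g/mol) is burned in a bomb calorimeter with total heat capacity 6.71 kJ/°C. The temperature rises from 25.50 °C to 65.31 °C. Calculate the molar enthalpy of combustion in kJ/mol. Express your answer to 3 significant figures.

ΔH = -5610 kJ/mol

ΔT = 65.31 − 25.50 = 39.81 °C
q_cal = C_cal × ΔT = 6.71 × 39.81 = 267.1251 kJ
n = 16.3 / 342.3 = 0.04762 mol
q_rxn = −q_cal = -267.1251 kJ
ΔH = -267.1251 / 0.04762 = -5610 kJ/mol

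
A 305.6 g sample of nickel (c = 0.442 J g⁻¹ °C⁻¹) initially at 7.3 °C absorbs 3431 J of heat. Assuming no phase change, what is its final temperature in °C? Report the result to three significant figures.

T_f = 32.7 °C

ΔT = q / (m c) = 3431 / (305.6 × 0.442) = 25.40 °C
T_f = 7.3 + 25.40 = 32.70 °C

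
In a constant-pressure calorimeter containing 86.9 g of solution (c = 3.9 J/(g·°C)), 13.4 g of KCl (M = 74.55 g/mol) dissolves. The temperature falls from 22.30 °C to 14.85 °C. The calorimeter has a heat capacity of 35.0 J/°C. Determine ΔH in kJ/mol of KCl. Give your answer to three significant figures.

ΔH = 15.5 kJ/mol

|ΔT| = |14.85 − 22.30| = 7.45 °C
|q_surr| = (86.9 × 3.9 + 35.0) × 7.45 = 373.91 × 7.45 = 2786 J
n(KCl) = 13.4 / 74.55 = 0.1797 mol
Temperature fell, so q_rxn = +|q_surr| = 2.786 kJ
ΔH = q_rxn / n = 15.50 kJ/mol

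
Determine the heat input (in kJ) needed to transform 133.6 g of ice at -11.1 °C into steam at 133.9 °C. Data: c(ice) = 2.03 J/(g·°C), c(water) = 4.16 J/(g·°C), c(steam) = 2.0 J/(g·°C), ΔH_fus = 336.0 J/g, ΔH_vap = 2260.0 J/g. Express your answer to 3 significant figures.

q = 414 kJ

q1 (heat ice -11.1→0.0 °C): 133.6 × 2.03 × 11.1 = 3010 J
q2 (melt at 0 °C): 133.6 × 336.0 = 44890 J
q3 (heat water 0.0→100.0 °C): 133.6 × 4.16 × 100.0 = 55578 J
q4 (vaporize at 100 °C): 133.6 × 2260.0 = 301936 J
q5 (heat steam 100.0→133.9 °C): 133.6 × 2.0 × 33.9 = 9058 J
Total: 3010 + 44890 + 55578 + 301936 + 9058 = 414472 J = 414 kJ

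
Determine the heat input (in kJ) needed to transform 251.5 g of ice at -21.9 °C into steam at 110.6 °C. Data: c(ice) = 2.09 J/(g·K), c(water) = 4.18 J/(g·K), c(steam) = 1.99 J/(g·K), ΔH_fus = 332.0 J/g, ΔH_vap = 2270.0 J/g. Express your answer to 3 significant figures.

q = 776 kJ

q1 (heat ice -21.9→0.0 °C): 251.5 × 2.09 × 21.9 = 11511 J
q2 (melt at 0 °C): 251.5 × 332.0 = 83498 J
q3 (heat water 0.0→100.0 °C): 251.5 × 4.18 × 100.0 = 105127 J
q4 (vaporize at 100 °C): 251.5 × 2270.0 = 570905 J
q5 (heat steam 100.0→110.6 °C): 251.5 × 1.99 × 10.6 = 5305 J
Total: 11511 + 83498 + 105127 + 570905 + 5305 = 776346 J = 776 kJ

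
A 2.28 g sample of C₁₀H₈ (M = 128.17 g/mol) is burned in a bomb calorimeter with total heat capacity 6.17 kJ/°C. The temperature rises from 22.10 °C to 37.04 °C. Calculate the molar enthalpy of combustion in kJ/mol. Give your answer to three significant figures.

ΔT = 37.04 − 22.10 = 14.94 °C
q_cal = C_cal × ΔT = 6.17 × 14.94 = 92.1798 kJ
n = 2.28 / 128.17 = 0.01779 mol
q_rxn = −q_cal = -92.1798 kJ
ΔH = -92.1798 / 0.01779 = -5182 kJ/mol

ΔH = -5180 kJ/mol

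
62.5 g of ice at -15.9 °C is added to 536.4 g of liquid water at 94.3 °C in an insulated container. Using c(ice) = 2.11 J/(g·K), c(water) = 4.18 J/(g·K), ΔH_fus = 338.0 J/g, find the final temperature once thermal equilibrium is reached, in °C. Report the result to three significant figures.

Heat to bring ice to 0 °C and melt it: q₁ = 62.5×2.11×15.9 + 62.5×338.0 = 23222 J
Heat the water can supply cooling to 0 °C: 536.4×4.18×94.3 = 211435 J > q₁, so all ice melts.
Energy balance: 536.4×4.18×(94.3 − T) = 23222 + 62.5×4.18×(T − 0)
2242.152(94.3 − T) = 23222 + 261.25 T
211435 − 23222 = 2503.402 T
T = 188213 / 2503.402 = 75.18 °C

T_f = 75.2 °C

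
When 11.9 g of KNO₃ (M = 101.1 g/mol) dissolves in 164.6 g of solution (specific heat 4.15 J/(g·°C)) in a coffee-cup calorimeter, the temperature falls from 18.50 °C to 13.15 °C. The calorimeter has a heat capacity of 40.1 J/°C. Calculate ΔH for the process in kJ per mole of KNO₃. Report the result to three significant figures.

|ΔT| = |13.15 − 18.50| = 5.35 °C
|q_surr| = (164.6 × 4.15 + 40.1) × 5.35 = 723.19 × 5.35 = 3869 J
n(KNO₃) = 11.9 / 101.1 = 0.1177 mol
Temperature fell, so q_rxn = +|q_surr| = 3.869 kJ
ΔH = q_rxn / n = 32.87 kJ/mol

ΔH = 32.9 kJ/mol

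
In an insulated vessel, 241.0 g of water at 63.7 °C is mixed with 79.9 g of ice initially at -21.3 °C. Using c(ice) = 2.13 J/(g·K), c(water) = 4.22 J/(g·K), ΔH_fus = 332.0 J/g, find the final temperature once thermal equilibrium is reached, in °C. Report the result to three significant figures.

Heat to bring ice to 0 °C and melt it: q₁ = 79.9×2.13×21.3 + 79.9×332.0 = 30152 J
Heat the water can supply cooling to 0 °C: 241.0×4.22×63.7 = 64784.2 J > q₁, so all ice melts.
Energy balance: 241.0×4.22×(63.7 − T) = 30152 + 79.9×4.22×(T − 0)
1017.02(63.7 − T) = 30152 + 337.178 T
64784.2 − 30152 = 1354.198 T
T = 34632.2 / 1354.198 = 25.57 °C

T_f = 25.6 °C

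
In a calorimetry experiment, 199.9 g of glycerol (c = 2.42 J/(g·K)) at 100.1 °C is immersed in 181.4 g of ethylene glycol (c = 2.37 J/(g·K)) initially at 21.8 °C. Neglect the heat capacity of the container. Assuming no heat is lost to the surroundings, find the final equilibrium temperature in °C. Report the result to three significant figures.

Heat lost by glycerol = heat gained by ethylene glycol.
(199.9)(2.42)(100.1 − T) = (181.4)(2.37)(T − 21.8)
483.758 (100.1 − T) = 429.918 (T − 21.8)
48424 − 483.758 T = 429.918 T − 9372.2
57796.2 = 913.676 T
T = 63.26 °C

T_f = 63.3 °C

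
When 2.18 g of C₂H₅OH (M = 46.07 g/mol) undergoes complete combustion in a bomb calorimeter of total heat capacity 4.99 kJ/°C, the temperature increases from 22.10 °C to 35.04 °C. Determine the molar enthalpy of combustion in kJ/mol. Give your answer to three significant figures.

ΔT = 35.04 − 22.10 = 12.94 °C
q_cal = C_cal × ΔT = 4.99 × 12.94 = 64.5706 kJ
n = 2.18 / 46.07 = 0.04732 mol
q_rxn = −q_cal = -64.5706 kJ
ΔH = -64.5706 / 0.04732 = -1364.6 kJ/mol

ΔH = -1360 kJ/mol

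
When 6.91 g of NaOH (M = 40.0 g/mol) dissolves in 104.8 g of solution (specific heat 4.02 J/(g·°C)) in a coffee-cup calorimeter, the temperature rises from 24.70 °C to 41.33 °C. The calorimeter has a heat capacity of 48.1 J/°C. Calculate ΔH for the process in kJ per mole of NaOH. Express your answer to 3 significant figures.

ΔH = -45.2 kJ/mol

|ΔT| = |41.33 − 24.70| = 16.63 °C
|q_surr| = (104.8 × 4.02 + 48.1) × 16.63 = 469.396 × 16.63 = 7806 J
n(NaOH) = 6.91 / 40.0 = 0.1728 mol
Temperature rose, so q_rxn = −|q_surr| = -7.806 kJ
ΔH = q_rxn / n = -45.17 kJ/mol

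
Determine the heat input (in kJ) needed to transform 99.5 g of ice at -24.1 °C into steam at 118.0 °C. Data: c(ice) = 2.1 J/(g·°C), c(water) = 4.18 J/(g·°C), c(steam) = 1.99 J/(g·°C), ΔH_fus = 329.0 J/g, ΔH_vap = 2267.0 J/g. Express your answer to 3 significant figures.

q = 308 kJ

q1 (heat ice -24.1→0.0 °C): 99.5 × 2.1 × 24.1 = 5036 J
q2 (melt at 0 °C): 99.5 × 329.0 = 32736 J
q3 (heat water 0.0→100.0 °C): 99.5 × 4.18 × 100.0 = 41591 J
q4 (vaporize at 100 °C): 99.5 × 2267.0 = 225567 J
q5 (heat steam 100.0→118.0 °C): 99.5 × 1.99 × 18.0 = 3564 J
Total: 5036 + 32736 + 41591 + 225567 + 3564 = 308494 J = 308 kJ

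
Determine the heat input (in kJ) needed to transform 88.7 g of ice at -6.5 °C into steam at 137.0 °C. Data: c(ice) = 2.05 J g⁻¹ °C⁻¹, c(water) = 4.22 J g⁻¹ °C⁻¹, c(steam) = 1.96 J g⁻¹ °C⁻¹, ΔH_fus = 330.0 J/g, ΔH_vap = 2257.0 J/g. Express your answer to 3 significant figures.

q1 (heat ice -6.5→0.0 °C): 88.7 × 2.05 × 6.5 = 1182 J
q2 (melt at 0 °C): 88.7 × 330.0 = 29271 J
q3 (heat water 0.0→100.0 °C): 88.7 × 4.22 × 100.0 = 37431 J
q4 (vaporize at 100 °C): 88.7 × 2257.0 = 200196 J
q5 (heat steam 100.0→137.0 °C): 88.7 × 1.96 × 37.0 = 6433 J
Total: 1182 + 29271 + 37431 + 200196 + 6433 = 274513 J = 275 kJ

q = 275 kJ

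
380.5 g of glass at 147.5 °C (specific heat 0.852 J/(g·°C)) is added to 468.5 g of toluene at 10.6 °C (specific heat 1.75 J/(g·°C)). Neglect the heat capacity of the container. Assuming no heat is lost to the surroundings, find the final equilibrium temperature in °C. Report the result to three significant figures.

T_f = 49.4 °C

Heat lost by glass = heat gained by toluene.
(380.5)(0.852)(147.5 − T) = (468.5)(1.75)(T − 10.6)
324.186 (147.5 − T) = 819.875 (T − 10.6)
47817 − 324.186 T = 819.875 T − 8690.7
56507.7 = 1144.061 T
T = 49.39 °C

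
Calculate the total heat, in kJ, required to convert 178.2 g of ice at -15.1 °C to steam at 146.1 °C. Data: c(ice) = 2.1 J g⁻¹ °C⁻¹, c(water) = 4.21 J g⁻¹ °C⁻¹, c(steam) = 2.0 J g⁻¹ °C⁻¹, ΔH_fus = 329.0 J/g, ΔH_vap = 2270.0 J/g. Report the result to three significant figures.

q1 (heat ice -15.1→0.0 °C): 178.2 × 2.1 × 15.1 = 5651 J
q2 (melt at 0 °C): 178.2 × 329.0 = 58628 J
q3 (heat water 0.0→100.0 °C): 178.2 × 4.21 × 100.0 = 75022 J
q4 (vaporize at 100 °C): 178.2 × 2270.0 = 404514 J
q5 (heat steam 100.0→146.1 °C): 178.2 × 2.0 × 46.1 = 16430 J
Total: 5651 + 58628 + 75022 + 404514 + 16430 = 560245 J = 560 kJ

q = 560 kJ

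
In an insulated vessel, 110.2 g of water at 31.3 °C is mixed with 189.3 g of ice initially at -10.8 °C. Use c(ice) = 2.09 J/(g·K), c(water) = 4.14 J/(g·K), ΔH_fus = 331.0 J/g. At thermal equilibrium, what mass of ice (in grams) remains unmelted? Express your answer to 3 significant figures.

Heat to warm all ice to 0 °C: 189.3×2.09×10.8 = 4272.9 J
Heat released by water cooling to 0 °C: 110.2×4.14×31.3 = 14280 J
14280 J < 4272.9 + 189.3×331.0 = 66931.2 J, so not all ice melts; final T = 0 °C.
Heat left for melting: 14280 − 4272.9 = 10007.1 J
Mass melted = 10007.1 / 331.0 = 30.23 g
Ice remaining = 189.3 − 30.23 = 159.07 g

m_ice remaining = 159 g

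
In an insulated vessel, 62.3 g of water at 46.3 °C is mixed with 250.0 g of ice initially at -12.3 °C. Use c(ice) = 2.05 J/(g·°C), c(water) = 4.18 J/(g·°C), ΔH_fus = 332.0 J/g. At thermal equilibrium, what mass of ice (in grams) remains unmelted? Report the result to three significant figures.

m_ice remaining = 233 g

Heat to warm all ice to 0 °C: 250.0×2.05×12.3 = 6303.8 J
Heat released by water cooling to 0 °C: 62.3×4.18×46.3 = 12057 J
12057 J < 6303.8 + 250.0×332.0 = 89303.8 J, so not all ice melts; final T = 0 °C.
Heat left for melting: 12057 − 6303.8 = 5753.2 J
Mass melted = 5753.2 / 332.0 = 17.33 g
Ice remaining = 250.0 − 17.33 = 232.67 g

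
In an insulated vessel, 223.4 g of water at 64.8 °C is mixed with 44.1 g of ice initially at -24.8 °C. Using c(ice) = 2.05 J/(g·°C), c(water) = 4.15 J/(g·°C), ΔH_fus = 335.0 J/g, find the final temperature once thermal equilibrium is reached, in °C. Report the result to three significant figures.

T_f = 38.8 °C

Heat to bring ice to 0 °C and melt it: q₁ = 44.1×2.05×24.8 + 44.1×335.0 = 17016 J
Heat the water can supply cooling to 0 °C: 223.4×4.15×64.8 = 60076.7 J > q₁, so all ice melts.
Energy balance: 223.4×4.15×(64.8 − T) = 17016 + 44.1×4.15×(T − 0)
927.11(64.8 − T) = 17016 + 183.015 T
60076.7 − 17016 = 1110.125 T
T = 43060.7 / 1110.125 = 38.79 °C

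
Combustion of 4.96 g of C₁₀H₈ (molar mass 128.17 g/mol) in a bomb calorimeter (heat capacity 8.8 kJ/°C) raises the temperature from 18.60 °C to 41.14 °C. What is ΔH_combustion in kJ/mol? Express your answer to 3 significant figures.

ΔT = 41.14 − 18.60 = 22.54 °C
q_cal = C_cal × ΔT = 8.8 × 22.54 = 198.352 kJ
n = 4.96 / 128.17 = 0.03870 mol
q_rxn = −q_cal = -198.352 kJ
ΔH = -198.352 / 0.03870 = -5125 kJ/mol

ΔH = -5130 kJ/mol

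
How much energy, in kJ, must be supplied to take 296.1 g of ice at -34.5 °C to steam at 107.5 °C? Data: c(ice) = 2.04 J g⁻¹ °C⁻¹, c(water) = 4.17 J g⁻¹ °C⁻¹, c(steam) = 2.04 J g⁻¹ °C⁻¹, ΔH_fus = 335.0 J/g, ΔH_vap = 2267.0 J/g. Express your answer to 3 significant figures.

q = 919 kJ

q1 (heat ice -34.5→0.0 °C): 296.1 × 2.04 × 34.5 = 20840 J
q2 (melt at 0 °C): 296.1 × 335.0 = 99194 J
q3 (heat water 0.0→100.0 °C): 296.1 × 4.17 × 100.0 = 123474 J
q4 (vaporize at 100 °C): 296.1 × 2267.0 = 671259 J
q5 (heat steam 100.0→107.5 °C): 296.1 × 2.04 × 7.5 = 4530 J
Total: 20840 + 99194 + 123474 + 671259 + 4530 = 919297 J = 919 kJ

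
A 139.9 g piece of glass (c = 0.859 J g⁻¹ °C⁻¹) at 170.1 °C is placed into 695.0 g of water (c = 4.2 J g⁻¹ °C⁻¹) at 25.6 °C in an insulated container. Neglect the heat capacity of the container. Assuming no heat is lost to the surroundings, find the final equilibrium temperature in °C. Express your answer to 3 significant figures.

Heat lost by glass = heat gained by water.
(139.9)(0.859)(170.1 − T) = (695.0)(4.2)(T − 25.6)
120.1741 (170.1 − T) = 2919 (T − 25.6)
20442 − 120.1741 T = 2919 T − 74726
95168 = 3039.1741 T
T = 31.31 °C

T_f = 31.3 °C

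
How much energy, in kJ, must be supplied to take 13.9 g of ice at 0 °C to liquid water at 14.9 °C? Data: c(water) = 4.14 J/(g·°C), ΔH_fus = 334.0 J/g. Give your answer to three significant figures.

q = 5.50 kJ

q1 (melt at 0 °C): 13.9 × 334.0 = 4643 J
q2 (heat water 0.0→14.9 °C): 13.9 × 4.14 × 14.9 = 857 J
Total: 4643 + 857 = 5500 J = 5.50 kJ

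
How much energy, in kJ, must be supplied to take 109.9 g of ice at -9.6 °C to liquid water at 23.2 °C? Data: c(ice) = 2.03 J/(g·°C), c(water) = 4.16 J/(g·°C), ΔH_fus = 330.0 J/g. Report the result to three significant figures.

q1 (heat ice -9.6→0.0 °C): 109.9 × 2.03 × 9.6 = 2142 J
q2 (melt at 0 °C): 109.9 × 330.0 = 36267 J
q3 (heat water 0.0→23.2 °C): 109.9 × 4.16 × 23.2 = 10607 J
Total: 2142 + 36267 + 10607 = 49016 J = 49.0 kJ

q = 49.0 kJ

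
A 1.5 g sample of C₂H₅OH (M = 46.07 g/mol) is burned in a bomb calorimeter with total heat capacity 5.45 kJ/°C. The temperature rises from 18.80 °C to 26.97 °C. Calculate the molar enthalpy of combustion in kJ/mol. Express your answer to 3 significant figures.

ΔT = 26.97 − 18.80 = 8.17 °C
q_cal = C_cal × ΔT = 5.45 × 8.17 = 44.5265 kJ
n = 1.5 / 46.07 = 0.03256 mol
q_rxn = −q_cal = -44.5265 kJ
ΔH = -44.5265 / 0.03256 = -1368 kJ/mol

ΔH = -1370 kJ/mol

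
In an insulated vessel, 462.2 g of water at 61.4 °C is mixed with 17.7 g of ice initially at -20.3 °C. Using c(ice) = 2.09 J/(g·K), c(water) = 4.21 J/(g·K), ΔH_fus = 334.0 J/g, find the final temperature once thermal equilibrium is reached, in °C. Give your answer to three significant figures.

T_f = 55.8 °C

Heat to bring ice to 0 °C and melt it: q₁ = 17.7×2.09×20.3 + 17.7×334.0 = 6662.8 J
Heat the water can supply cooling to 0 °C: 462.2×4.21×61.4 = 119476 J > q₁, so all ice melts.
Energy balance: 462.2×4.21×(61.4 − T) = 6662.8 + 17.7×4.21×(T − 0)
1945.862(61.4 − T) = 6662.8 + 74.517 T
119476 − 6662.8 = 2020.379 T
T = 112813.2 / 2020.379 = 55.84 °C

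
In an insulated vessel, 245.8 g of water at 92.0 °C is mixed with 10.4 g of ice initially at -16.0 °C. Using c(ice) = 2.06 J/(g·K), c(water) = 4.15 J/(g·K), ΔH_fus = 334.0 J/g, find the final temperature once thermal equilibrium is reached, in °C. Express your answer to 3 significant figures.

Heat to bring ice to 0 °C and melt it: q₁ = 10.4×2.06×16.0 + 10.4×334.0 = 3816.4 J
Heat the water can supply cooling to 0 °C: 245.8×4.15×92.0 = 93846.4 J > q₁, so all ice melts.
Energy balance: 245.8×4.15×(92.0 − T) = 3816.4 + 10.4×4.15×(T − 0)
1020.07(92.0 − T) = 3816.4 + 43.16 T
93846.4 − 3816.4 = 1063.23 T
T = 90030.0 / 1063.23 = 84.68 °C

T_f = 84.7 °C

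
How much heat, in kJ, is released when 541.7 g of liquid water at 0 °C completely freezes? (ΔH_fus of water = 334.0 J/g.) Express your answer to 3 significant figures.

q = 181 kJ

q = m × ΔH_fus = 541.7 × 334.0 = 180900 J = 181 kJ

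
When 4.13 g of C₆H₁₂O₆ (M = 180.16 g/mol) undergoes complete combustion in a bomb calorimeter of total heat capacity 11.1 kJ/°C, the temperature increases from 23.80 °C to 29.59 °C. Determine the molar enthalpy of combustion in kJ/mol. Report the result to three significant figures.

ΔH = -2800 kJ/mol

ΔT = 29.59 − 23.80 = 5.79 °C
q_cal = C_cal × ΔT = 11.1 × 5.79 = 64.269 kJ
n = 4.13 / 180.16 = 0.02292 mol
q_rxn = −q_cal = -64.269 kJ
ΔH = -64.269 / 0.02292 = -2804 kJ/mol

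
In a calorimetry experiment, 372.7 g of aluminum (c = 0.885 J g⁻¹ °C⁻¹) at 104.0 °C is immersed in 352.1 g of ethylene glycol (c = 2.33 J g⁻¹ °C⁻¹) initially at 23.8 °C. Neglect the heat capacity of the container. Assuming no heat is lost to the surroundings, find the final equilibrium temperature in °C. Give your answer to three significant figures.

T_f = 46.8 °C

Heat lost by aluminum = heat gained by ethylene glycol.
(372.7)(0.885)(104.0 − T) = (352.1)(2.33)(T − 23.8)
329.8395 (104.0 − T) = 820.393 (T − 23.8)
34303 − 329.8395 T = 820.393 T − 19525
53828 = 1150.2325 T
T = 46.80 °C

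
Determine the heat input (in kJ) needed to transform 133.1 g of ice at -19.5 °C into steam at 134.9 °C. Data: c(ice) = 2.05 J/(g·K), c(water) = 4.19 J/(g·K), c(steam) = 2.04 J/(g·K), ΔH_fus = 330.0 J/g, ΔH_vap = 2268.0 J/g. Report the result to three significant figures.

q1 (heat ice -19.5→0.0 °C): 133.1 × 2.05 × 19.5 = 5321 J
q2 (melt at 0 °C): 133.1 × 330.0 = 43923 J
q3 (heat water 0.0→100.0 °C): 133.1 × 4.19 × 100.0 = 55769 J
q4 (vaporize at 100 °C): 133.1 × 2268.0 = 301871 J
q5 (heat steam 100.0→134.9 °C): 133.1 × 2.04 × 34.9 = 9476 J
Total: 5321 + 43923 + 55769 + 301871 + 9476 = 416360 J = 416 kJ

q = 416 kJ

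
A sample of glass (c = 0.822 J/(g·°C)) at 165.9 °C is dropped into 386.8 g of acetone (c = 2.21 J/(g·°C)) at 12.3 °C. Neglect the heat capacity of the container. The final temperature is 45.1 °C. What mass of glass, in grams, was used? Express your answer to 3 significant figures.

m = 282 g

q_gained = (386.8 × 2.21) × (45.1 − 12.3) = 28040 J
q_lost = m × 0.822 × (165.9 − 45.1) = 99.2976 m
m = 28040 / 99.2976 = 282 g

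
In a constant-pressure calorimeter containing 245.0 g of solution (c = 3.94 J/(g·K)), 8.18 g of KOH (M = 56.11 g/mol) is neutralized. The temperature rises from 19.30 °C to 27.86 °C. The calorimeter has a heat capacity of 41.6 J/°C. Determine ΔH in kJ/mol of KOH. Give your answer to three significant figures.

|ΔT| = |27.86 − 19.30| = 8.56 °C
|q_surr| = (245.0 × 3.94 + 41.6) × 8.56 = 1006.9 × 8.56 = 8619 J
n(KOH) = 8.18 / 56.11 = 0.1458 mol
Temperature rose, so q_rxn = −|q_surr| = -8.619 kJ
ΔH = q_rxn / n = -59.12 kJ/mol

ΔH = -59.1 kJ/mol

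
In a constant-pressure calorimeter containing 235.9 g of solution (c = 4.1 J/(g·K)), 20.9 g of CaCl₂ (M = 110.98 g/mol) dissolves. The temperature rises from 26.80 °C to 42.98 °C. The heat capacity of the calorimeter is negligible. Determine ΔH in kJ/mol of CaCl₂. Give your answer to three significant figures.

ΔH = -83.1 kJ/mol

|ΔT| = |42.98 − 26.80| = 16.18 °C
|q_surr| = (235.9 × 4.1) × 16.18 = 967.19 × 16.18 = 15650 J
n(CaCl₂) = 20.9 / 110.98 = 0.1883 mol
Temperature rose, so q_rxn = −|q_surr| = -15.65 kJ
ΔH = q_rxn / n = -83.11 kJ/mol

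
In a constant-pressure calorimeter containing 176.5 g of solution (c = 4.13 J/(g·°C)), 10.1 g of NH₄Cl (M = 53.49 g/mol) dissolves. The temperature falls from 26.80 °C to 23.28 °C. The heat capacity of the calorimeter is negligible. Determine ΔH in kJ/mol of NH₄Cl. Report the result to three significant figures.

ΔH = 13.6 kJ/mol

|ΔT| = |23.28 − 26.80| = 3.52 °C
|q_surr| = (176.5 × 4.13) × 3.52 = 728.945 × 3.52 = 2566 J
n(NH₄Cl) = 10.1 / 53.49 = 0.1888 mol
Temperature fell, so q_rxn = +|q_surr| = 2.566 kJ
ΔH = q_rxn / n = 13.59 kJ/mol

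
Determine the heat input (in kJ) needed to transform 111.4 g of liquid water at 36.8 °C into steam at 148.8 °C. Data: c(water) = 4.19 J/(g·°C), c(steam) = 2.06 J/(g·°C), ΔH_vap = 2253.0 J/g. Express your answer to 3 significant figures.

q = 292 kJ

q1 (heat water 36.8→100.0 °C): 111.4 × 4.19 × 63.2 = 29500 J
q2 (vaporize at 100 °C): 111.4 × 2253.0 = 250984 J
q3 (heat steam 100.0→148.8 °C): 111.4 × 2.06 × 48.8 = 11199 J
Total: 29500 + 250984 + 11199 = 291683 J = 292 kJ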